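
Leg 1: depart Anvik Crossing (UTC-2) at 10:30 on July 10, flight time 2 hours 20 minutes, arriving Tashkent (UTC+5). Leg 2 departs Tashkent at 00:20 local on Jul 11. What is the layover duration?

Convert departure to UTC: 10:30 + 2:00 = 12:30 UTC on Jul 10.
Add 2 hours and 20 minutes flight time → 14:50 UTC.
Tashkent is UTC+5:00, so local arrival = 14:50 + 5:00 = 19:50 on Jul 10.
Layover = 00:20 − 19:50 (+1 day) = 4 hours 30 minutes.

4 hours 30 minutes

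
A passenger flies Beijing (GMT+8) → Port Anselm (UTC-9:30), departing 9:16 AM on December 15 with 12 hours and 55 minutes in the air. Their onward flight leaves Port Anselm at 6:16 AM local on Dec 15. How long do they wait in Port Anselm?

1 hour 35 minutes

Convert departure to UTC: 9:16 AM − 8:00 = 1:16 AM UTC on Dec 15.
Add 12 hours 55 minutes flight time → 2:11 PM UTC.
Port Anselm is UTC−9:30, so local arrival = 2:11 PM − 9:30 = 4:41 AM on Dec 15.
Layover = 6:16 AM − 4:41 AM = 1 hour 35 minutes.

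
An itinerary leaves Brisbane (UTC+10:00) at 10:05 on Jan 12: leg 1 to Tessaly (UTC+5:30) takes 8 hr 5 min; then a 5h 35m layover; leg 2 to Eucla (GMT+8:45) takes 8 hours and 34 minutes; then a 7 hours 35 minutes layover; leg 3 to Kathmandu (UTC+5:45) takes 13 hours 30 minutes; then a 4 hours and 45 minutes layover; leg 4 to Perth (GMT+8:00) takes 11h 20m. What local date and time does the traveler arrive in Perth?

Convert departure to UTC: 10:05 − 10:00 = 00:05 UTC on Jan 12.
Add 8 hours 5 minutes leg 1 → 08:10 UTC.
Add 5 hours and 35 minutes layover in Tessaly → 13:45 UTC.
Add 8 hours 34 minutes leg 2 → 22:19 UTC.
Add 7 hours 35 minutes layover in Eucla → 05:54 UTC (Jan 13).
Add 13 hours and 30 minutes leg 3 → 19:24 UTC.
Add 4 hours and 45 minutes layover in Kathmandu → 00:09 UTC (Jan 14).
Add 11 hours 20 minutes leg 4 → 11:29 UTC.
Perth is UTC+8:00, so local arrival = 11:29 + 8:00 = 19:29 on Jan 14.

19:29 on January 14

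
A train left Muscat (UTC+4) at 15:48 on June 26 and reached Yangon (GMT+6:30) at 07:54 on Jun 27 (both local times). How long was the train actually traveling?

Departure in UTC: 15:48 − 4:00 = 11:48 on Jun 26.
Arrival in UTC: 07:54 − 6:30 = 01:24 on Jun 27.
Elapsed = 01:24 − 11:48 (+1 day) = 13 hours 36 minutes.

13 hours 36 minutes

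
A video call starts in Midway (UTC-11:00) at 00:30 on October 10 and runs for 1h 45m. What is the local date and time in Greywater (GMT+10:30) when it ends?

23:45 on Oct 10

Convert start to UTC: 00:30 + 11:00 = 11:30 UTC on Oct 10.
Add 1 hour and 45 minutes duration → 13:15 UTC.
Greywater is UTC+10:30, so local end time = 13:15 + 10:30 = 23:45 on Oct 10.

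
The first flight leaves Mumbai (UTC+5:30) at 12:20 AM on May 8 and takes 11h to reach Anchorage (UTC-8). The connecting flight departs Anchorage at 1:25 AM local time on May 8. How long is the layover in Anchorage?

Convert departure to UTC: 12:20 AM − 5:30 = 6:50 PM UTC on May 7.
Add 11 hours flight time → 5:50 AM UTC (May 8).
Anchorage is UTC−8:00, so local arrival = 5:50 AM − 8:00 = 9:50 PM on May 7.
Layover = 1:25 AM − 9:50 PM (+1 day) = 3 hours 35 minutes.

3 hours 35 minutes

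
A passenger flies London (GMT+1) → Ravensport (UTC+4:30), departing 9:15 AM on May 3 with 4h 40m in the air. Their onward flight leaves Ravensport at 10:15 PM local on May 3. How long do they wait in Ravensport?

4 hours 50 minutes

Convert departure to UTC: 9:15 AM − 1:00 = 8:15 AM UTC on May 3.
Add 4 hours 40 minutes flight time → 12:55 PM UTC.
Ravensport is UTC+4:30, so local arrival = 12:55 PM + 4:30 = 5:25 PM on May 3.
Layover = 10:15 PM − 5:25 PM = 4 hours 50 minutes.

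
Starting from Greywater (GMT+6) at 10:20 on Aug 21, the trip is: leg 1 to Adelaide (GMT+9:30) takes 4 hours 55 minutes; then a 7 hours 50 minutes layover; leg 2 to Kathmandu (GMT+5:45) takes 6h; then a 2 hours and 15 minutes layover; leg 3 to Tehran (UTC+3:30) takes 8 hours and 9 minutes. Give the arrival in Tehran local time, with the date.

Convert departure to UTC: 10:20 − 6:00 = 04:20 UTC on Aug 21.
Add 4 hours 55 minutes leg 1 → 09:15 UTC.
Add 7 hours 50 minutes layover in Adelaide → 17:05 UTC.
Add 6 hours leg 2 → 23:05 UTC.
Add 2 hours 15 minutes layover in Kathmandu → 01:20 UTC (Aug 22).
Add 8 hours and 9 minutes leg 3 → 09:29 UTC.
Tehran is UTC+3:30, so local arrival = 09:29 + 3:30 = 12:59 on Aug 22.

12:59 on August 22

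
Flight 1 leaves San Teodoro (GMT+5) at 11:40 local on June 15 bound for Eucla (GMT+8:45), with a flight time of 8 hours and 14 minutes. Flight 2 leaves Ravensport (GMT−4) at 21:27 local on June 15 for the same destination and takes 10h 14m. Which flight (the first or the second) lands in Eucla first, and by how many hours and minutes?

Flight 1 in UTC: 11:40 − 5:00 = 06:40 on Jun 15.
+8 hours 14 minutes → arrive 14:54 UTC on Jun 15.
Flight 2 in UTC: 21:27 + 4:00 = 01:27 on Jun 16.
+10 hours 14 minutes → arrive 11:41 UTC on Jun 16.
Flight 1 lands earlier by 20 hours 47 minutes.

the first, by 20 hours 47 minutes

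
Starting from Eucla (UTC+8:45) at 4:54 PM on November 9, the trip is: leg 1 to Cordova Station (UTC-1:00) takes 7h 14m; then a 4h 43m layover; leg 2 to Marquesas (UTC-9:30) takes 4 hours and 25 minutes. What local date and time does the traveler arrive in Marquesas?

Convert departure to UTC: 4:54 PM − 8:45 = 8:09 AM UTC on Nov 9.
Add 7 hours 14 minutes leg 1 → 3:23 PM UTC.
Add 4 hours 43 minutes layover in Cordova Station → 8:06 PM UTC.
Add 4 hours and 25 minutes leg 2 → 12:31 AM UTC (Nov 10).
Marquesas is UTC−9:30, so local arrival = 12:31 AM − 9:30 = 3:01 PM on Nov 9.

3:01 PM on November 9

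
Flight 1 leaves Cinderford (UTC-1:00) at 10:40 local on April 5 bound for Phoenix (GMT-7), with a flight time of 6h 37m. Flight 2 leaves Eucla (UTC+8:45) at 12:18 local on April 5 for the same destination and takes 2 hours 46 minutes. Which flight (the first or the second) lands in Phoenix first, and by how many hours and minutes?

the second, by 11 hours 58 minutes

Flight 1 in UTC: 10:40 + 1:00 = 11:40 on Apr 5.
+6 hours and 37 minutes → arrive 18:17 UTC on Apr 5.
Flight 2 in UTC: 12:18 − 8:45 = 03:33 on Apr 5.
+2 hours 46 minutes → arrive 06:19 UTC on Apr 5.
Flight 2 lands earlier by 11 hours 58 minutes.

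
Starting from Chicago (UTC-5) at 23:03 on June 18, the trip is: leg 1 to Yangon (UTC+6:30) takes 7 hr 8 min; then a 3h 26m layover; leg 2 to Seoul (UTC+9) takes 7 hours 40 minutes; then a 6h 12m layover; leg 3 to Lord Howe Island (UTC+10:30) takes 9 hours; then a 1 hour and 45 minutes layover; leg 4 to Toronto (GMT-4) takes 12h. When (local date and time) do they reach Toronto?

Convert departure to UTC: 23:03 + 5:00 = 04:03 UTC on Jun 19.
Add 7 hours 8 minutes leg 1 → 11:11 UTC.
Add 3 hours and 26 minutes layover in Yangon → 14:37 UTC.
Add 7 hours and 40 minutes leg 2 → 22:17 UTC.
Add 6 hours and 12 minutes layover in Seoul → 04:29 UTC (Jun 20).
Add 9 hours leg 3 → 13:29 UTC.
Add 1 hour and 45 minutes layover in Lord Howe Island → 15:14 UTC.
Add 12 hours leg 4 → 03:14 UTC (Jun 21).
Toronto is UTC−4:00, so local arrival = 03:14 − 4:00 = 23:14 on Jun 20.

23:14 on June 20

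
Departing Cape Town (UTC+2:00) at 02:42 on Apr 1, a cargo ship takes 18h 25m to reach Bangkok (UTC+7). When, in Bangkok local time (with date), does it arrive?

Convert departure to UTC: 02:42 − 2:00 = 00:42 UTC on Apr 1.
Add 18 hours 25 minutes travel time → 19:07 UTC.
Bangkok is UTC+7:00, so local arrival = 19:07 + 7:00 = 02:07 on Apr 2.

02:07 on April 2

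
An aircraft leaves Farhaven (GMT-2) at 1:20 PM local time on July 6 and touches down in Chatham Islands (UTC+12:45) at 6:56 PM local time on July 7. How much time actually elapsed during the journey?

14 hours 51 minutes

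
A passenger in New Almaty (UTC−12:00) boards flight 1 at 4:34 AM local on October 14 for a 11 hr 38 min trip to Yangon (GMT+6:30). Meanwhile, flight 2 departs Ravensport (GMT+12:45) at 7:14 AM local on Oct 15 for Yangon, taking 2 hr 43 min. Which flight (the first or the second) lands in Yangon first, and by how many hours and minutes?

the second, by 7 hours

Flight 1 in UTC: 4:34 AM + 12:00 = 4:34 PM on Oct 14.
+11 hours and 38 minutes → arrive 4:12 AM UTC on Oct 15.
Flight 2 in UTC: 7:14 AM − 12:45 = 6:29 PM on Oct 14.
+2 hours 43 minutes → arrive 9:12 PM UTC on Oct 14.
Flight 2 lands earlier by 7 hours.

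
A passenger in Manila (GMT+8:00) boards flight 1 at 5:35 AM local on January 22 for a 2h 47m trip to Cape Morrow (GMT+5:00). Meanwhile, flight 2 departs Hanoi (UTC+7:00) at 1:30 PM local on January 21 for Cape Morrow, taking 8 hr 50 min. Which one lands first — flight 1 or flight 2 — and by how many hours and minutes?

the second, by 9 hours 2 minutes

Flight 1 in UTC: 5:35 AM − 8:00 = 9:35 PM on Jan 21.
+2 hours and 47 minutes → arrive 12:22 AM UTC on Jan 22.
Flight 2 in UTC: 1:30 PM − 7:00 = 6:30 AM on Jan 21.
+8 hours and 50 minutes → arrive 3:20 PM UTC on Jan 21.
Flight 2 lands earlier by 9 hours 2 minutes.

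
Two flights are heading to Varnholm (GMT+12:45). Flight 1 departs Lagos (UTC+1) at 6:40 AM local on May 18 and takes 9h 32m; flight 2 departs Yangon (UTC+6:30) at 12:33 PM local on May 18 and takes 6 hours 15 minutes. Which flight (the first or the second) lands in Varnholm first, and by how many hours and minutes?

Flight 1 in UTC: 6:40 AM − 1:00 = 5:40 AM on May 18.
+9 hours and 32 minutes → arrive 3:12 PM UTC on May 18.
Flight 2 in UTC: 12:33 PM − 6:30 = 6:03 AM on May 18.
+6 hours 15 minutes → arrive 12:18 PM UTC on May 18.
Flight 2 lands earlier by 2 hours 54 minutes.

the second, by 2 hours 54 minutes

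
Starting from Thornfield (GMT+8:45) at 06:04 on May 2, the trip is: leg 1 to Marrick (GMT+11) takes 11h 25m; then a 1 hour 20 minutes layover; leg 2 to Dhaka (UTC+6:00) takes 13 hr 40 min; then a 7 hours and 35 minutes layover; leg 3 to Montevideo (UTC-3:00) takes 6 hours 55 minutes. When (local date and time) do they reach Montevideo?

Convert departure to UTC: 06:04 − 8:45 = 21:19 UTC on May 1.
Add 11 hours 25 minutes leg 1 → 08:44 UTC (May 2).
Add 1 hour 20 minutes layover in Marrick → 10:04 UTC.
Add 13 hours and 40 minutes leg 2 → 23:44 UTC.
Add 7 hours and 35 minutes layover in Dhaka → 07:19 UTC (May 3).
Add 6 hours 55 minutes leg 3 → 14:14 UTC.
Montevideo is UTC−3:00, so local arrival = 14:14 − 3:00 = 11:14 on May 3.

11:14 on May 3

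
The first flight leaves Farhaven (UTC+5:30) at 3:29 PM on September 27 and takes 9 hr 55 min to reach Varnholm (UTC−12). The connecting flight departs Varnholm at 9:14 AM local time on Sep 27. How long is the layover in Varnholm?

Convert departure to UTC: 3:29 PM − 5:30 = 9:59 AM UTC on Sep 27.
Add 9 hours 55 minutes flight time → 7:54 PM UTC.
Varnholm is UTC−12:00, so local arrival = 7:54 PM − 12:00 = 7:54 AM on Sep 27.
Layover = 9:14 AM − 7:54 AM = 1 hour 20 minutes.

1 hour 20 minutes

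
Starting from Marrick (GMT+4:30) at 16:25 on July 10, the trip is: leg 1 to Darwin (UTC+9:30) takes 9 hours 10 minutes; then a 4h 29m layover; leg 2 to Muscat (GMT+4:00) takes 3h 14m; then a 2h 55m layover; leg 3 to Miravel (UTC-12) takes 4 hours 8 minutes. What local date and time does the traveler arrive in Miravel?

Convert departure to UTC: 16:25 − 4:30 = 11:55 UTC on Jul 10.
Add 9 hours and 10 minutes leg 1 → 21:05 UTC.
Add 4 hours and 29 minutes layover in Darwin → 01:34 UTC (Jul 11).
Add 3 hours and 14 minutes leg 2 → 04:48 UTC.
Add 2 hours and 55 minutes layover in Muscat → 07:43 UTC.
Add 4 hours 8 minutes leg 3 → 11:51 UTC.
Miravel is UTC−12:00, so local arrival = 11:51 − 12:00 = 23:51 on Jul 10.

23:51 on July 10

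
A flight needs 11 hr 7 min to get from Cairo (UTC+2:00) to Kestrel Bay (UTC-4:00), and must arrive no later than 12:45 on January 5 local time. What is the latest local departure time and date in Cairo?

Target arrival in UTC: 12:45 + 4:00 = 16:45 on Jan 5.
Subtract 11 hours 7 minutes → departure 05:38 UTC on Jan 5.
Cairo is UTC+2:00: 05:38 + 2:00 = 07:38 on Jan 5.

07:38 on January 5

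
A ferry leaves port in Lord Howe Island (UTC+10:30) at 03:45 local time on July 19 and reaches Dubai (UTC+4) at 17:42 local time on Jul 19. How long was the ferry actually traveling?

Departure in UTC: 03:45 − 10:30 = 17:15 on Jul 18.
Arrival in UTC: 17:42 − 4:00 = 13:42 on Jul 19.
Elapsed = 13:42 − 17:15 (+1 day) = 20 hours 27 minutes.

20 hours 27 minutes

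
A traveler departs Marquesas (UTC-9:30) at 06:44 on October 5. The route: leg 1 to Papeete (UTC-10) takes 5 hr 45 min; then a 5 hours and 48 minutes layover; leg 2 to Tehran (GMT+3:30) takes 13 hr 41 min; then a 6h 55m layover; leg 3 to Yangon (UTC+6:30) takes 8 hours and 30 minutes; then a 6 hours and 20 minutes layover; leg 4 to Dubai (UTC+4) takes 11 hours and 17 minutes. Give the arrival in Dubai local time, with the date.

Convert departure to UTC: 06:44 + 9:30 = 16:14 UTC on Oct 5.
Add 5 hours 45 minutes leg 1 → 21:59 UTC.
Add 5 hours 48 minutes layover in Papeete → 03:47 UTC (Oct 6).
Add 13 hours and 41 minutes leg 2 → 17:28 UTC.
Add 6 hours 55 minutes layover in Tehran → 00:23 UTC (Oct 7).
Add 8 hours 30 minutes leg 3 → 08:53 UTC.
Add 6 hours and 20 minutes layover in Yangon → 15:13 UTC.
Add 11 hours 17 minutes leg 4 → 02:30 UTC (Oct 8).
Dubai is UTC+4:00, so local arrival = 02:30 + 4:00 = 06:30 on Oct 8.

06:30 on Oct 8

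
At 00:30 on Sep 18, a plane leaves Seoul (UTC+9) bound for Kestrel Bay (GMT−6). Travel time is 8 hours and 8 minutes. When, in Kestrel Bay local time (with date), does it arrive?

Convert departure to UTC: 00:30 − 9:00 = 15:30 UTC on Sep 17.
Add 8 hours 8 minutes travel time → 23:38 UTC.
Kestrel Bay is UTC−6:00, so local arrival = 23:38 − 6:00 = 17:38 on Sep 17.

17:38 on September 17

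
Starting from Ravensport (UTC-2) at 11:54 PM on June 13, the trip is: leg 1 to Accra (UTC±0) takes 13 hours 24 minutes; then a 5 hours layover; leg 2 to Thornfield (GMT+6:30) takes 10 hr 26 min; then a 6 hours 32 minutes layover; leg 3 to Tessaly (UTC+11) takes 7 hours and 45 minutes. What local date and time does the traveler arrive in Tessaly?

Convert departure to UTC: 11:54 PM + 2:00 = 1:54 AM UTC on Jun 14.
Add 13 hours and 24 minutes leg 1 → 3:18 PM UTC.
Add 5 hours layover in Accra → 8:18 PM UTC.
Add 10 hours and 26 minutes leg 2 → 6:44 AM UTC (Jun 15).
Add 6 hours 32 minutes layover in Thornfield → 1:16 PM UTC.
Add 7 hours and 45 minutes leg 3 → 9:01 PM UTC.
Tessaly is UTC+11:00, so local arrival = 9:01 PM + 11:00 = 8:01 AM on Jun 16.

8:01 AM on Jun 16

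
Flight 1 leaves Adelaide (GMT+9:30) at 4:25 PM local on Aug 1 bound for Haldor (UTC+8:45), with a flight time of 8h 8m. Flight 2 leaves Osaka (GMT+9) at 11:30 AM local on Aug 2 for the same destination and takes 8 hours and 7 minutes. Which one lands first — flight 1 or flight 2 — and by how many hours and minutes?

Flight 1 in UTC: 4:25 PM − 9:30 = 6:55 AM on Aug 1.
+8 hours 8 minutes → arrive 3:03 PM UTC on Aug 1.
Flight 2 in UTC: 11:30 AM − 9:00 = 2:30 AM on Aug 2.
+8 hours and 7 minutes → arrive 10:37 AM UTC on Aug 2.
Flight 1 lands earlier by 19 hours 34 minutes.

the first, by 19 hours 34 minutes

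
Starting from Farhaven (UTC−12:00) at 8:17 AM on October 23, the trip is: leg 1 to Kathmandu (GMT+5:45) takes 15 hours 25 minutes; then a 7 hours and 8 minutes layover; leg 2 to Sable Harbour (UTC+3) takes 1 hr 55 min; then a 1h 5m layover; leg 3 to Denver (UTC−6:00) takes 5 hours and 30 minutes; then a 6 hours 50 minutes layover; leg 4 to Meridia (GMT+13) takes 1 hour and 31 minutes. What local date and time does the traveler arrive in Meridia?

Convert departure to UTC: 8:17 AM + 12:00 = 8:17 PM UTC on Oct 23.
Add 15 hours and 25 minutes leg 1 → 11:42 AM UTC (Oct 24).
Add 7 hours 8 minutes layover in Kathmandu → 6:50 PM UTC.
Add 1 hour and 55 minutes leg 2 → 8:45 PM UTC.
Add 1 hour and 5 minutes layover in Sable Harbour → 9:50 PM UTC.
Add 5 hours 30 minutes leg 3 → 3:20 AM UTC (Oct 25).
Add 6 hours and 50 minutes layover in Denver → 10:10 AM UTC.
Add 1 hour and 31 minutes leg 4 → 11:41 AM UTC.
Meridia is UTC+13:00, so local arrival = 11:41 AM + 13:00 = 12:41 AM on Oct 26.

12:41 AM on October 26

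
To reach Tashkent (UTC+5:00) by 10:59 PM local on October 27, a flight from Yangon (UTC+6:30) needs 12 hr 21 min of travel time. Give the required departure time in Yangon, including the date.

Target arrival in UTC: 10:59 PM − 5:00 = 5:59 PM on Oct 27.
Subtract 12 hours 21 minutes → departure 5:38 AM UTC on Oct 27.
Yangon is UTC+6:30: 5:38 AM + 6:30 = 12:08 PM on Oct 27.

12:08 PM on October 27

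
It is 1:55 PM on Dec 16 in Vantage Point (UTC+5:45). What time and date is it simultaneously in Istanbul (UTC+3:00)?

In UTC: 1:55 PM − 5:45 = 8:10 AM on Dec 16.
Istanbul is UTC+3:00: 8:10 AM + 3:00 = 11:10 AM on Dec 16.

11:10 AM on December 16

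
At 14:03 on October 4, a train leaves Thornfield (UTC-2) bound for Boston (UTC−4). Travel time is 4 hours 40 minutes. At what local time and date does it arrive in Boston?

Convert departure to UTC: 14:03 + 2:00 = 16:03 UTC on Oct 4.
Add 4 hours and 40 minutes travel time → 20:43 UTC.
Boston is UTC−4:00, so local arrival = 20:43 − 4:00 = 16:43 on Oct 4.

16:43 on Oct 4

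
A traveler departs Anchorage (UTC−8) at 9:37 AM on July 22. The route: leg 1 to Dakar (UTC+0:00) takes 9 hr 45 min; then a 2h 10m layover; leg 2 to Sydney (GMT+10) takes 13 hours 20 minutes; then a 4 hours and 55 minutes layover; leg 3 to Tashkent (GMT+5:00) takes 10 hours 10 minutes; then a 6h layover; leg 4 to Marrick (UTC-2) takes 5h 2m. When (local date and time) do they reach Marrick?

Convert departure to UTC: 9:37 AM + 8:00 = 5:37 PM UTC on Jul 22.
Add 9 hours and 45 minutes leg 1 → 3:22 AM UTC (Jul 23).
Add 2 hours and 10 minutes layover in Dakar → 5:32 AM UTC.
Add 13 hours 20 minutes leg 2 → 6:52 PM UTC.
Add 4 hours and 55 minutes layover in Sydney → 11:47 PM UTC.
Add 10 hours 10 minutes leg 3 → 9:57 AM UTC (Jul 24).
Add 6 hours layover in Tashkent → 3:57 PM UTC.
Add 5 hours and 2 minutes leg 4 → 8:59 PM UTC.
Marrick is UTC−2:00, so local arrival = 8:59 PM − 2:00 = 6:59 PM on Jul 24.

6:59 PM on Jul 24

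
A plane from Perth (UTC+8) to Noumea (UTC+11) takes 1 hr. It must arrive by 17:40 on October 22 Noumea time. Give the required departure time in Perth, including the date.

13:40 on October 22

Target arrival in UTC: 17:40 − 11:00 = 06:40 on Oct 22.
Subtract 1 hour → departure 05:40 UTC on Oct 22.
Perth is UTC+8:00: 05:40 + 8:00 = 13:40 on Oct 22.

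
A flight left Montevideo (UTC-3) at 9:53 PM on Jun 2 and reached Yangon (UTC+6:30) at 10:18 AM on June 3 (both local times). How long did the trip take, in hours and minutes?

2 hours 55 minutes

Yangon is 9:30 ahead of Montevideo.
Clock-face elapsed time (ignoring zones) is 12 hours 25 minutes.
Actual elapsed = 12 hours 25 minutes − 9:30 = 2 hours 55 minutes.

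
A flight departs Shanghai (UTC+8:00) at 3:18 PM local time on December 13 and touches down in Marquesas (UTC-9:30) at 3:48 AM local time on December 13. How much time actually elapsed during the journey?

Marquesas is 17:30 behind Shanghai.
Clock-face elapsed time (ignoring zones) is −11 hours 30 minutes.
Actual elapsed = −11 hours 30 minutes + 17:30 = 6 hours.

6 hours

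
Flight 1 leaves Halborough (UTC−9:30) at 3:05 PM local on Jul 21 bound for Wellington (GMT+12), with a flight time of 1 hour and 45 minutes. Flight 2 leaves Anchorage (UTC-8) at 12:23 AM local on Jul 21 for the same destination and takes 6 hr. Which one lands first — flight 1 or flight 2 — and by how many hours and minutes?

the second, by 11 hours 57 minutes

Flight 1 in UTC: 3:05 PM + 9:30 = 12:35 AM on Jul 22.
+1 hour and 45 minutes → arrive 2:20 AM UTC on Jul 22.
Flight 2 in UTC: 12:23 AM + 8:00 = 8:23 AM on Jul 21.
+6 hours → arrive 2:23 PM UTC on Jul 21.
Flight 2 lands earlier by 11 hours 57 minutes.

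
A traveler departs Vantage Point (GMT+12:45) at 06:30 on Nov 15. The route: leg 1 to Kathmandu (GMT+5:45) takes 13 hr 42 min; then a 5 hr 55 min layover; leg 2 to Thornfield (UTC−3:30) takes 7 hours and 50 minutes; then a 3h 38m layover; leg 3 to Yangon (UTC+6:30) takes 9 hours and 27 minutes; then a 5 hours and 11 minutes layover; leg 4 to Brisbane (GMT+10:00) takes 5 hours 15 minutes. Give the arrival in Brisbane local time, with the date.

06:43 on November 17

Convert departure to UTC: 06:30 − 12:45 = 17:45 UTC on Nov 14.
Add 13 hours and 42 minutes leg 1 → 07:27 UTC (Nov 15).
Add 5 hours 55 minutes layover in Kathmandu → 13:22 UTC.
Add 7 hours and 50 minutes leg 2 → 21:12 UTC.
Add 3 hours and 38 minutes layover in Thornfield → 00:50 UTC (Nov 16).
Add 9 hours and 27 minutes leg 3 → 10:17 UTC.
Add 5 hours and 11 minutes layover in Yangon → 15:28 UTC.
Add 5 hours 15 minutes leg 4 → 20:43 UTC.
Brisbane is UTC+10:00, so local arrival = 20:43 + 10:00 = 06:43 on Nov 17.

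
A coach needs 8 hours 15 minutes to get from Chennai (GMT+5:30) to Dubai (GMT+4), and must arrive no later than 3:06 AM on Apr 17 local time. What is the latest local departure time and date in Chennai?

8:21 PM on Apr 16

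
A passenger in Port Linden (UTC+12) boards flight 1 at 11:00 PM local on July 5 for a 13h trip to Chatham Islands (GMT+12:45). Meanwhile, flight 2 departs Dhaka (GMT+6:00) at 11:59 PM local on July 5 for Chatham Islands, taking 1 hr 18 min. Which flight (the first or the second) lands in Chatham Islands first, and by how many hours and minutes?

Flight 1 in UTC: 11:00 PM − 12:00 = 11:00 AM on Jul 5.
+13 hours → arrive 12:00 AM UTC on Jul 6.
Flight 2 in UTC: 11:59 PM − 6:00 = 5:59 PM on Jul 5.
+1 hour and 18 minutes → arrive 7:17 PM UTC on Jul 5.
Flight 2 lands earlier by 4 hours 43 minutes.

the second, by 4 hours 43 minutes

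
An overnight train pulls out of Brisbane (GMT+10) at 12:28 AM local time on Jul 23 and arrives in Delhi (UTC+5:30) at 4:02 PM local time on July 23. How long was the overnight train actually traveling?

20 hours 4 minutes

Departure in UTC: 12:28 AM − 10:00 = 2:28 PM on Jul 22.
Arrival in UTC: 4:02 PM − 5:30 = 10:32 AM on Jul 23.
Elapsed = 10:32 AM − 2:28 PM (+1 day) = 20 hours 4 minutes.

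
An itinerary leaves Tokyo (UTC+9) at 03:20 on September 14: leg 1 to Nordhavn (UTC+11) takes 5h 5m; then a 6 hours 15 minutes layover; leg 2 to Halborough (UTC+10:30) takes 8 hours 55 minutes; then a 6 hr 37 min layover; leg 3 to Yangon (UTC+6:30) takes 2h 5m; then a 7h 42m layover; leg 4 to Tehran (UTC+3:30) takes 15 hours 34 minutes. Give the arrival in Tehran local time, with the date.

Convert departure to UTC: 03:20 − 9:00 = 18:20 UTC on Sep 13.
Add 5 hours 5 minutes leg 1 → 23:25 UTC.
Add 6 hours 15 minutes layover in Nordhavn → 05:40 UTC (Sep 14).
Add 8 hours 55 minutes leg 2 → 14:35 UTC.
Add 6 hours 37 minutes layover in Halborough → 21:12 UTC.
Add 2 hours and 5 minutes leg 3 → 23:17 UTC.
Add 7 hours 42 minutes layover in Yangon → 06:59 UTC (Sep 15).
Add 15 hours and 34 minutes leg 4 → 22:33 UTC.
Tehran is UTC+3:30, so local arrival = 22:33 + 3:30 = 02:03 on Sep 16.

02:03 on September 16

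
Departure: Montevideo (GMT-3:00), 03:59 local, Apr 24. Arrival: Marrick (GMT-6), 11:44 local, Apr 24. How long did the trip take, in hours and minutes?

Marrick is 3:00 behind Montevideo.
Clock-face elapsed time (ignoring zones) is 7 hours 45 minutes.
Actual elapsed = 7 hours 45 minutes + 3:00 = 10 hours 45 minutes.

10 hours 45 minutes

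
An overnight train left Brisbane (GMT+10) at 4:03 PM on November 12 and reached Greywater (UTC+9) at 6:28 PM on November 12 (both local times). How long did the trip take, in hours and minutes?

Departure in UTC: 4:03 PM − 10:00 = 6:03 AM on Nov 12.
Arrival in UTC: 6:28 PM − 9:00 = 9:28 AM on Nov 12.
Elapsed = 9:28 AM − 6:03 AM = 3 hours 25 minutes.

3 hours 25 minutes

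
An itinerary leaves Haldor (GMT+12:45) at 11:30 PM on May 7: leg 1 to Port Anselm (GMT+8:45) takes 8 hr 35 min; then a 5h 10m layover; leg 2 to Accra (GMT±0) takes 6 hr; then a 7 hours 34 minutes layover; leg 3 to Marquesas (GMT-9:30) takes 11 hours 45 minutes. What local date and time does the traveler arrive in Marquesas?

4:19 PM on May 8

Convert departure to UTC: 11:30 PM − 12:45 = 10:45 AM UTC on May 7.
Add 8 hours and 35 minutes leg 1 → 7:20 PM UTC.
Add 5 hours and 10 minutes layover in Port Anselm → 12:30 AM UTC (May 8).
Add 6 hours leg 2 → 6:30 AM UTC.
Add 7 hours and 34 minutes layover in Accra → 2:04 PM UTC.
Add 11 hours 45 minutes leg 3 → 1:49 AM UTC (May 9).
Marquesas is UTC−9:30, so local arrival = 1:49 AM − 9:30 = 4:19 PM on May 8.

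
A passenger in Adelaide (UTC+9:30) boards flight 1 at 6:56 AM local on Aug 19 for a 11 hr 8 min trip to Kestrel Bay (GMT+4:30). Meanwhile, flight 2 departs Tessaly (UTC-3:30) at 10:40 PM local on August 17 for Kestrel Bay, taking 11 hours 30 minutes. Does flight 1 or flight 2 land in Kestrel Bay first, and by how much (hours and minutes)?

Flight 1 in UTC: 6:56 AM − 9:30 = 9:26 PM on Aug 18.
+11 hours and 8 minutes → arrive 8:34 AM UTC on Aug 19.
Flight 2 in UTC: 10:40 PM + 3:30 = 2:10 AM on Aug 18.
+11 hours 30 minutes → arrive 1:40 PM UTC on Aug 18.
Flight 2 lands earlier by 18 hours 54 minutes.

the second, by 18 hours 54 minutes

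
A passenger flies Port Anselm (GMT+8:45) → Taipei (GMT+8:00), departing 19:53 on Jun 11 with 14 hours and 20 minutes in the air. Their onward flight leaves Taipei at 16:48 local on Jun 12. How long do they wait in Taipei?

7 hours 20 minutes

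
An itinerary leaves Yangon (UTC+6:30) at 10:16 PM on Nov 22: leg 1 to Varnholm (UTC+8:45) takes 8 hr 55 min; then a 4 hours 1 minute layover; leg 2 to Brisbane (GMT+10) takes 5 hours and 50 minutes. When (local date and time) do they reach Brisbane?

8:32 PM on November 23

Convert departure to UTC: 10:16 PM − 6:30 = 3:46 PM UTC on Nov 22.
Add 8 hours and 55 minutes leg 1 → 12:41 AM UTC (Nov 23).
Add 4 hours and 1 minute layover in Varnholm → 4:42 AM UTC.
Add 5 hours and 50 minutes leg 2 → 10:32 AM UTC.
Brisbane is UTC+10:00, so local arrival = 10:32 AM + 10:00 = 8:32 PM on Nov 23.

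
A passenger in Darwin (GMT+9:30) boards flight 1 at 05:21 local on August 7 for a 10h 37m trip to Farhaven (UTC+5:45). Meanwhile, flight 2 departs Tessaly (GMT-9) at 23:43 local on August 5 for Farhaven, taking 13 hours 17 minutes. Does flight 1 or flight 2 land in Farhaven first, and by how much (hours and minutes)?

Flight 1 in UTC: 05:21 − 9:30 = 19:51 on Aug 6.
+10 hours 37 minutes → arrive 06:28 UTC on Aug 7.
Flight 2 in UTC: 23:43 + 9:00 = 08:43 on Aug 6.
+13 hours and 17 minutes → arrive 22:00 UTC on Aug 6.
Flight 2 lands earlier by 8 hours 28 minutes.

the second, by 8 hours 28 minutes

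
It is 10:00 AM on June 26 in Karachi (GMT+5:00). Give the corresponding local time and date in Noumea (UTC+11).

4:00 PM on June 26

Noumea is 6:00 ahead of Karachi.
Shift by the zone difference: 10:00 AM + 6:00 = 4:00 PM on Jun 26 in Noumea.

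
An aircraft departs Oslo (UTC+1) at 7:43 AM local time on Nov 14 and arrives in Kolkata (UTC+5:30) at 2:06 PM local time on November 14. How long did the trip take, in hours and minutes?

1 hour 53 minutes

Departure in UTC: 7:43 AM − 1:00 = 6:43 AM on Nov 14.
Arrival in UTC: 2:06 PM − 5:30 = 8:36 AM on Nov 14.
Elapsed = 8:36 AM − 6:43 AM = 1 hour 53 minutes.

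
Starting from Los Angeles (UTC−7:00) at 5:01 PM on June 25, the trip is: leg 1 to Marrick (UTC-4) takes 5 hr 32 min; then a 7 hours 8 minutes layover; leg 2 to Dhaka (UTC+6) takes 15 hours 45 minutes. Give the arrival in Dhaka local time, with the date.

10:26 AM on Jun 27

Convert departure to UTC: 5:01 PM + 7:00 = 12:01 AM UTC on Jun 26.
Add 5 hours 32 minutes leg 1 → 5:33 AM UTC.
Add 7 hours 8 minutes layover in Marrick → 12:41 PM UTC.
Add 15 hours 45 minutes leg 2 → 4:26 AM UTC (Jun 27).
Dhaka is UTC+6:00, so local arrival = 4:26 AM + 6:00 = 10:26 AM on Jun 27.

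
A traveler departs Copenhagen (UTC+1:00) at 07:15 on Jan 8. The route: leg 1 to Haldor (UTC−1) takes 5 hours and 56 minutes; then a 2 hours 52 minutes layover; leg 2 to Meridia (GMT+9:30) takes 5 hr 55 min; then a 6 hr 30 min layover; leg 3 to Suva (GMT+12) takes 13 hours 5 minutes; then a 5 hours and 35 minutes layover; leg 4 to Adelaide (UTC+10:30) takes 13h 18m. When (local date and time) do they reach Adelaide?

Convert departure to UTC: 07:15 − 1:00 = 06:15 UTC on Jan 8.
Add 5 hours 56 minutes leg 1 → 12:11 UTC.
Add 2 hours 52 minutes layover in Haldor → 15:03 UTC.
Add 5 hours 55 minutes leg 2 → 20:58 UTC.
Add 6 hours 30 minutes layover in Meridia → 03:28 UTC (Jan 9).
Add 13 hours and 5 minutes leg 3 → 16:33 UTC.
Add 5 hours and 35 minutes layover in Suva → 22:08 UTC.
Add 13 hours 18 minutes leg 4 → 11:26 UTC (Jan 10).
Adelaide is UTC+10:30, so local arrival = 11:26 + 10:30 = 21:56 on Jan 10.

21:56 on Jan 10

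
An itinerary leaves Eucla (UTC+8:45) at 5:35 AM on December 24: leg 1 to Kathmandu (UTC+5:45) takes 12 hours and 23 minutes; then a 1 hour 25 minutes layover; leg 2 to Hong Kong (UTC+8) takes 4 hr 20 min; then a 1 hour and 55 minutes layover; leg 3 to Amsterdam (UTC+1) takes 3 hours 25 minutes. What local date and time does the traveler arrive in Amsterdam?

Convert departure to UTC: 5:35 AM − 8:45 = 8:50 PM UTC on Dec 23.
Add 12 hours and 23 minutes leg 1 → 9:13 AM UTC (Dec 24).
Add 1 hour 25 minutes layover in Kathmandu → 10:38 AM UTC.
Add 4 hours and 20 minutes leg 2 → 2:58 PM UTC.
Add 1 hour and 55 minutes layover in Hong Kong → 4:53 PM UTC.
Add 3 hours and 25 minutes leg 3 → 8:18 PM UTC.
Amsterdam is UTC+1:00, so local arrival = 8:18 PM + 1:00 = 9:18 PM on Dec 24.

9:18 PM on December 24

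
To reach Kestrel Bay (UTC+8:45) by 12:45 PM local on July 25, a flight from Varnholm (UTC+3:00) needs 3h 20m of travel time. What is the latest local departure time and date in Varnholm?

3:40 AM on July 25

Target arrival in UTC: 12:45 PM − 8:45 = 4:00 AM on Jul 25.
Subtract 3 hours 20 minutes → departure 12:40 AM UTC on Jul 25.
Varnholm is UTC+3:00: 12:40 AM + 3:00 = 3:40 AM on Jul 25.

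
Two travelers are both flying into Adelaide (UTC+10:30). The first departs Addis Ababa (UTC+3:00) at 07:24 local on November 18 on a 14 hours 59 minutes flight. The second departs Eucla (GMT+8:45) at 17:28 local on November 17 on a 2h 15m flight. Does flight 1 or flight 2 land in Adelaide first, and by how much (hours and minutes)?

the second, by 32 hours 25 minutes

Flight 1 in UTC: 07:24 − 3:00 = 04:24 on Nov 18.
+14 hours and 59 minutes → arrive 19:23 UTC on Nov 18.
Flight 2 in UTC: 17:28 − 8:45 = 08:43 on Nov 17.
+2 hours and 15 minutes → arrive 10:58 UTC on Nov 17.
Flight 2 lands earlier by 32 hours 25 minutes.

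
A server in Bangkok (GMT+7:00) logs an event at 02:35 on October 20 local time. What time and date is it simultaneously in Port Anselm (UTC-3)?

16:35 on October 19

In UTC: 02:35 − 7:00 = 19:35 on Oct 19.
Port Anselm is UTC−3:00: 19:35 − 3:00 = 16:35 on Oct 19.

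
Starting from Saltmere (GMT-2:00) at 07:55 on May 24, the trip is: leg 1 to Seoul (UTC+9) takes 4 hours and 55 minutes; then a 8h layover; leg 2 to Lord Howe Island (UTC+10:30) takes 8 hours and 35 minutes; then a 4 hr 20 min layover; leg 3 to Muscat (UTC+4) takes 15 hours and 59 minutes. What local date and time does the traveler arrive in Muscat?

07:44 on May 26

Convert departure to UTC: 07:55 + 2:00 = 09:55 UTC on May 24.
Add 4 hours and 55 minutes leg 1 → 14:50 UTC.
Add 8 hours layover in Seoul → 22:50 UTC.
Add 8 hours and 35 minutes leg 2 → 07:25 UTC (May 25).
Add 4 hours and 20 minutes layover in Lord Howe Island → 11:45 UTC.
Add 15 hours 59 minutes leg 3 → 03:44 UTC (May 26).
Muscat is UTC+4:00, so local arrival = 03:44 + 4:00 = 07:44 on May 26.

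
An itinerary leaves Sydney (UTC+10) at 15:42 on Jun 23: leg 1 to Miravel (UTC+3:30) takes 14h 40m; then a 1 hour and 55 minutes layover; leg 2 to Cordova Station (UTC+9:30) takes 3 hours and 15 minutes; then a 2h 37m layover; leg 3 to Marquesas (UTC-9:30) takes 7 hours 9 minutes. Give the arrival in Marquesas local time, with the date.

Convert departure to UTC: 15:42 − 10:00 = 05:42 UTC on Jun 23.
Add 14 hours 40 minutes leg 1 → 20:22 UTC.
Add 1 hour 55 minutes layover in Miravel → 22:17 UTC.
Add 3 hours and 15 minutes leg 2 → 01:32 UTC (Jun 24).
Add 2 hours and 37 minutes layover in Cordova Station → 04:09 UTC.
Add 7 hours 9 minutes leg 3 → 11:18 UTC.
Marquesas is UTC−9:30, so local arrival = 11:18 − 9:30 = 01:48 on Jun 24.

01:48 on Jun 24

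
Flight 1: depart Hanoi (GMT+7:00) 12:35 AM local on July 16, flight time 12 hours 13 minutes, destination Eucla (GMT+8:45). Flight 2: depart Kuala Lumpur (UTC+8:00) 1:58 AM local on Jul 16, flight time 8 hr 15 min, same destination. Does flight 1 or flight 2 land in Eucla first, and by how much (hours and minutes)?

Flight 1 in UTC: 12:35 AM − 7:00 = 5:35 PM on Jul 15.
+12 hours 13 minutes → arrive 5:48 AM UTC on Jul 16.
Flight 2 in UTC: 1:58 AM − 8:00 = 5:58 PM on Jul 15.
+8 hours 15 minutes → arrive 2:13 AM UTC on Jul 16.
Flight 2 lands earlier by 3 hours 35 minutes.

the second, by 3 hours 35 minutes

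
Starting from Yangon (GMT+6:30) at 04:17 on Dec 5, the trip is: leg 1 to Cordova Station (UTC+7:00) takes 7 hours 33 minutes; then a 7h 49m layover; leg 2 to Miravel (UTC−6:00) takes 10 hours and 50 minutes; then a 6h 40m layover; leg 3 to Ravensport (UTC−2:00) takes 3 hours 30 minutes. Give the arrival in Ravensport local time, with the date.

08:09 on December 6

Convert departure to UTC: 04:17 − 6:30 = 21:47 UTC on Dec 4.
Add 7 hours and 33 minutes leg 1 → 05:20 UTC (Dec 5).
Add 7 hours and 49 minutes layover in Cordova Station → 13:09 UTC.
Add 10 hours 50 minutes leg 2 → 23:59 UTC.
Add 6 hours 40 minutes layover in Miravel → 06:39 UTC (Dec 6).
Add 3 hours 30 minutes leg 3 → 10:09 UTC.
Ravensport is UTC−2:00, so local arrival = 10:09 − 2:00 = 08:09 on Dec 6.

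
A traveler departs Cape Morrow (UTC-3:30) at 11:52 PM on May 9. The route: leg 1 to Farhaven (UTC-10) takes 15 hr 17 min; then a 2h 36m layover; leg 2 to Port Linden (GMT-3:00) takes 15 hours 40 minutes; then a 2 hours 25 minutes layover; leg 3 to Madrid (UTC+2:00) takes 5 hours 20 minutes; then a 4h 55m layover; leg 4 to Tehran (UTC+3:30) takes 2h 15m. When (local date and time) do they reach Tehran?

7:20 AM on May 12

Convert departure to UTC: 11:52 PM + 3:30 = 3:22 AM UTC on May 10.
Add 15 hours 17 minutes leg 1 → 6:39 PM UTC.
Add 2 hours 36 minutes layover in Farhaven → 9:15 PM UTC.
Add 15 hours 40 minutes leg 2 → 12:55 PM UTC (May 11).
Add 2 hours and 25 minutes layover in Port Linden → 3:20 PM UTC.
Add 5 hours 20 minutes leg 3 → 8:40 PM UTC.
Add 4 hours 55 minutes layover in Madrid → 1:35 AM UTC (May 12).
Add 2 hours 15 minutes leg 4 → 3:50 AM UTC.
Tehran is UTC+3:30, so local arrival = 3:50 AM + 3:30 = 7:20 AM on May 12.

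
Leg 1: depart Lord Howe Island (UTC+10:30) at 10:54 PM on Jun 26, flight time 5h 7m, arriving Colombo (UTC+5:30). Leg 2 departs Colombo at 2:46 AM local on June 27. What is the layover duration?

Convert departure to UTC: 10:54 PM − 10:30 = 12:24 PM UTC on Jun 26.
Add 5 hours and 7 minutes flight time → 5:31 PM UTC.
Colombo is UTC+5:30, so local arrival = 5:31 PM + 5:30 = 11:01 PM on Jun 26.
Layover = 2:46 AM − 11:01 PM (+1 day) = 3 hours 45 minutes.

3 hours 45 minutes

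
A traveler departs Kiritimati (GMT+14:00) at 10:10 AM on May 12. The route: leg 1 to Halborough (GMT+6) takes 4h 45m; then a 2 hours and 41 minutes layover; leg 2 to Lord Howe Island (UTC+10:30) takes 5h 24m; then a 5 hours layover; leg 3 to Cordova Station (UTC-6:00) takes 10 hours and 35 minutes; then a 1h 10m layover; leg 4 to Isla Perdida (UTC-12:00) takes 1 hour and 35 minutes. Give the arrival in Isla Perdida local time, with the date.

Convert departure to UTC: 10:10 AM − 14:00 = 8:10 PM UTC on May 11.
Add 4 hours 45 minutes leg 1 → 12:55 AM UTC (May 12).
Add 2 hours 41 minutes layover in Halborough → 3:36 AM UTC.
Add 5 hours and 24 minutes leg 2 → 9:00 AM UTC.
Add 5 hours layover in Lord Howe Island → 2:00 PM UTC.
Add 10 hours and 35 minutes leg 3 → 12:35 AM UTC (May 13).
Add 1 hour and 10 minutes layover in Cordova Station → 1:45 AM UTC.
Add 1 hour 35 minutes leg 4 → 3:20 AM UTC.
Isla Perdida is UTC−12:00, so local arrival = 3:20 AM − 12:00 = 3:20 PM on May 12.

3:20 PM on May 12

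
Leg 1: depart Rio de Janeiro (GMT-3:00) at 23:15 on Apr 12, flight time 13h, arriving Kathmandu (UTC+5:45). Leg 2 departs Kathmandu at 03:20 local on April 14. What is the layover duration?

6 hours 20 minutes

Convert departure to UTC: 23:15 + 3:00 = 02:15 UTC on Apr 13.
Add 13 hours flight time → 15:15 UTC.
Kathmandu is UTC+5:45, so local arrival = 15:15 + 5:45 = 21:00 on Apr 13.
Layover = 03:20 − 21:00 (+1 day) = 6 hours 20 minutes.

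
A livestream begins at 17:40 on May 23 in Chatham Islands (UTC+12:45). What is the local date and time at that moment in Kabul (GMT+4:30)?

In UTC: 17:40 − 12:45 = 04:55 on May 23.
Kabul is UTC+4:30: 04:55 + 4:30 = 09:25 on May 23.

09:25 on May 23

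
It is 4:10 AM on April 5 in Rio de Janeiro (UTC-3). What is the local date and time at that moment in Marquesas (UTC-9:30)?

In UTC: 4:10 AM + 3:00 = 7:10 AM on Apr 5.
Marquesas is UTC−9:30: 7:10 AM − 9:30 = 9:40 PM on Apr 4.

9:40 PM on April 4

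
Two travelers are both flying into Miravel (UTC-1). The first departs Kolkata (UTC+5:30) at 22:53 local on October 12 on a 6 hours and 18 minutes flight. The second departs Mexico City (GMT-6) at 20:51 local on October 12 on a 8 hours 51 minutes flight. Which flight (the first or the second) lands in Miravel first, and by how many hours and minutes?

Flight 1 in UTC: 22:53 − 5:30 = 17:23 on Oct 12.
+6 hours and 18 minutes → arrive 23:41 UTC on Oct 12.
Flight 2 in UTC: 20:51 + 6:00 = 02:51 on Oct 13.
+8 hours and 51 minutes → arrive 11:42 UTC on Oct 13.
Flight 1 lands earlier by 12 hours 1 minute.

the first, by 12 hours 1 minute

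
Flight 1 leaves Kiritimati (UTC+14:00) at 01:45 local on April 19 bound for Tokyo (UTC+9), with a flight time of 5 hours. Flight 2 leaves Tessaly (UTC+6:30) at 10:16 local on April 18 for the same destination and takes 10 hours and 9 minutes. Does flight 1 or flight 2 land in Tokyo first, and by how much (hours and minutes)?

the second, by 2 hours 50 minutes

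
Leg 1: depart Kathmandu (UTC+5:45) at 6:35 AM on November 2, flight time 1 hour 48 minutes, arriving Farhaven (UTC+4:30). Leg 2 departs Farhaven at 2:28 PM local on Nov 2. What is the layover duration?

Convert departure to UTC: 6:35 AM − 5:45 = 12:50 AM UTC on Nov 2.
Add 1 hour and 48 minutes flight time → 2:38 AM UTC.
Farhaven is UTC+4:30, so local arrival = 2:38 AM + 4:30 = 7:08 AM on Nov 2.
Layover = 2:28 PM − 7:08 AM = 7 hours 20 minutes.

7 hours 20 minutes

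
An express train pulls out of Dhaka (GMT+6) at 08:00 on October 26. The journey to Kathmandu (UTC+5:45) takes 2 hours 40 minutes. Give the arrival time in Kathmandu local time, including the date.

10:25 on Oct 26

Kathmandu is 0:15 behind Dhaka.
After 2 hours 40 minutes it is 10:40 in Dhaka.
Shift by the zone difference: 10:40 − 0:15 = 10:25 on Oct 26 in Kathmandu.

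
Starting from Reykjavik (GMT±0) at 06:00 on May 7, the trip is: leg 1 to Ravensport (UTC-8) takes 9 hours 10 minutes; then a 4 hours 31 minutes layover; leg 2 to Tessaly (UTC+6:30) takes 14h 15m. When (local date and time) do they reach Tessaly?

Reykjavik is at UTC+0, so departure is already 06:00 UTC on May 7.
Add 9 hours and 10 minutes leg 1 → 15:10 UTC.
Add 4 hours and 31 minutes layover in Ravensport → 19:41 UTC.
Add 14 hours and 15 minutes leg 2 → 09:56 UTC (May 8).
Tessaly is UTC+6:30, so local arrival = 09:56 + 6:30 = 16:26 on May 8.

16:26 on May 8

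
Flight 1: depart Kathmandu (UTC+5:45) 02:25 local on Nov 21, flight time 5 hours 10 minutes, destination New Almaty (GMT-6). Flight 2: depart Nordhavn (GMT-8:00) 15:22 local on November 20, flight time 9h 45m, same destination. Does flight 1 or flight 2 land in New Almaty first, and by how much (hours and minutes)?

Flight 1 in UTC: 02:25 − 5:45 = 20:40 on Nov 20.
+5 hours and 10 minutes → arrive 01:50 UTC on Nov 21.
Flight 2 in UTC: 15:22 + 8:00 = 23:22 on Nov 20.
+9 hours 45 minutes → arrive 09:07 UTC on Nov 21.
Flight 1 lands earlier by 7 hours 17 minutes.

the first, by 7 hours 17 minutes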